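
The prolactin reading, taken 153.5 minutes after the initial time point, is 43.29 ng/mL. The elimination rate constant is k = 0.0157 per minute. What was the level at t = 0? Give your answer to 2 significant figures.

480 ng/mL

t½ = ln 2 / k = 0.69315 / 0.0157 ≈ 44.15 minutes.
Number of half-lives elapsed: n = 153.5/44.15 ≈ 3.4768.
A₀ = A × 2^n = 43.29 × 2^3.4768 = 43.29 × 11.133 ≈ 481.97 ng/mL.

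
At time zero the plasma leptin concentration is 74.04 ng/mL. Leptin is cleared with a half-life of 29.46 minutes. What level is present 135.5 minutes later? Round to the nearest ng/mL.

3 ng/mL

Number of half-lives: n = 135.5/29.46 ≈ 4.5995.
Remaining = 74.04 × (1/2)^4.5995 = 74.04 × 0.04125 ≈ 3.0542 ng/mL.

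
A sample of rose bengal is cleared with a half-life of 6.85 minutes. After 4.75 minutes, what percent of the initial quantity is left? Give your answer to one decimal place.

n = 4.75/6.85 ≈ 0.69343 half-lives.
Fraction remaining = (1/2)^0.69343 ≈ 0.61838, i.e. 61.838%.

61.8%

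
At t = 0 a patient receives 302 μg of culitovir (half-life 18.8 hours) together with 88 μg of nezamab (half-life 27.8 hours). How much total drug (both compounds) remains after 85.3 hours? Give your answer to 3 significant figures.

culitovir: 302 × (1/2)^(85.3/18.8) = 302 × (1/2)^4.5372 ≈ 13.007 μg.
nezamab: 88 × (1/2)^(85.3/27.8) = 88 × (1/2)^3.0683 ≈ 10.491 μg.
Total = 13.007 + 10.491 ≈ 23.498 μg.

23.5 μg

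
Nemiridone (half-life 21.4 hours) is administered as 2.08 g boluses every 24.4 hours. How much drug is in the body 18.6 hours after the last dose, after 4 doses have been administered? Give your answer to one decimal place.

The 4 doses were given 91.8, 67.4, 43, 18.6 hours ago.
Total = 2.08·(1/2)^(91.8/21.4) + 2.08·(1/2)^(67.4/21.4) + 2.08·(1/2)^(43/21.4) + 2.08·(1/2)^(18.6/21.4)
      = 0.10635 + 0.2344 + 0.51664 + 1.1387 ≈ 1.9961 g.

2.0 g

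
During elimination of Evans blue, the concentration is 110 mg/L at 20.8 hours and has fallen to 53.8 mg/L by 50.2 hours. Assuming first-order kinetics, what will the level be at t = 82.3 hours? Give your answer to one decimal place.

Over Δt = 50.2 − 20.8 = 29.4 hours, the level fell by a factor of 110/53.8 ≈ 2.0446.
n = log₂(2.0446) ≈ 1.0318 half-lives, so t½ = 29.4/1.0318 ≈ 28.493 hours.
From t = 50.2 to t = 82.3: 53.8 × (1/2)^((82.3−50.2)/28.493) ≈ 24.64 mg/L.

24.6 mg/L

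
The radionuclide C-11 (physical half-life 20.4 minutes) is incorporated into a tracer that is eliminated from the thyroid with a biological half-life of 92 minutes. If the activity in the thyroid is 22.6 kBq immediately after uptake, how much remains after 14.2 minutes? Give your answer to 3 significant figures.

1/t_eff = 1/t_phys + 1/t_biol = 1/20.4 + 1/92 = 0.059889 per minute.
t_eff = 20.4 × 92 / (20.4 + 92) ≈ 16.698 minutes.
Remaining = 22.6 × (1/2)^(14.2/16.698) = 22.6 × (1/2)^0.85043 ≈ 12.534 kBq.

12.5 kBq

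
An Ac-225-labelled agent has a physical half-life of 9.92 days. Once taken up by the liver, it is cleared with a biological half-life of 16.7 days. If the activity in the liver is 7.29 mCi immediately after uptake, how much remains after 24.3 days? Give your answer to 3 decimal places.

1/t_eff = 1/t_phys + 1/t_biol = 1/9.92 + 1/16.7 = 0.16069 per day.
t_eff = 9.92 × 16.7 / (9.92 + 16.7) ≈ 6.2233 days.
Remaining = 7.29 × (1/2)^(24.3/6.2233) = 7.29 × (1/2)^3.9047 ≈ 0.48674 mCi.

0.487 mCi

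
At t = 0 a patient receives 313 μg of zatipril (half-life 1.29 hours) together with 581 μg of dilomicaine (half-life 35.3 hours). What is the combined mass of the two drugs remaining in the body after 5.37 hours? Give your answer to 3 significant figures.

zatipril: 313 × (1/2)^(5.37/1.29) = 313 × (1/2)^4.1628 ≈ 17.475 μg.
dilomicaine: 581 × (1/2)^(5.37/35.3) = 581 × (1/2)^0.15212 ≈ 522.86 μg.
Total = 17.475 + 522.86 ≈ 540.33 μg.

540 μg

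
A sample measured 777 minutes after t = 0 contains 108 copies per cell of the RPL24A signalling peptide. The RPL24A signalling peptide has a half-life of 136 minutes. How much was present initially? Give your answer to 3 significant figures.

Number of half-lives elapsed: n = 777/136 ≈ 5.7132.
A₀ = A × 2^n = 108 × 2^5.7132 = 108 × 52.463 ≈ 5666 copies per cell.

5670 copies per cell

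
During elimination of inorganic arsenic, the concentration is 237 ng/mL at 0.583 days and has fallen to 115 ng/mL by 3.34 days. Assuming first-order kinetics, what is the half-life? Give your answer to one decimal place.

Over Δt = 3.34 − 0.583 = 2.757 days, the level fell by a factor of 237/115 ≈ 2.0609.
n = log₂(2.0609) ≈ 1.0433 half-lives, so t½ = 2.757/1.0433 ≈ 2.6427 days.

2.6 days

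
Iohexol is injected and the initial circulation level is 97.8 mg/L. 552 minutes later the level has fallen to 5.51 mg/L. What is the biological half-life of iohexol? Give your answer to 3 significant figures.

133 minutes

A/A₀ = 5.51/97.8 ≈ 0.056339.
n = log₂(17.75) ≈ 4.1497 half-lives elapsed in 552 minutes.
t½ = 552/4.1497 ≈ 133.02 minutes.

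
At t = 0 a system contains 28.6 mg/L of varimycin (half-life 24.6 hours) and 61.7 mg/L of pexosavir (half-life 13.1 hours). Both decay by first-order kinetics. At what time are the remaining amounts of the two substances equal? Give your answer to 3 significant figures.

Set 28.6·(1/2)^(t/24.6) = 61.7·(1/2)^(t/13.1).
Taking log₂: log₂(28.6/61.7) = t·(1/24.6 − 1/13.1).
log₂(0.46353) = -1.1093; 1/24.6 − 1/13.1 = -0.035685.
t = -1.1093 / -0.035685 ≈ 31.084 hours.

31.1 hours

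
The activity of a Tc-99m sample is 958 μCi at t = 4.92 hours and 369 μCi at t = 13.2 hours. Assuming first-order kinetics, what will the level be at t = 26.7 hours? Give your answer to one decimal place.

Over Δt = 13.2 − 4.92 = 8.28 hours, the level fell by a factor of 958/369 ≈ 2.5962.
n = log₂(2.5962) ≈ 1.3764 half-lives, so t½ = 8.28/1.3764 ≈ 6.0157 hours.
From t = 13.2 to t = 26.7: 369 × (1/2)^((26.7−13.2)/6.0157) ≈ 77.889 μCi.

77.9 μCi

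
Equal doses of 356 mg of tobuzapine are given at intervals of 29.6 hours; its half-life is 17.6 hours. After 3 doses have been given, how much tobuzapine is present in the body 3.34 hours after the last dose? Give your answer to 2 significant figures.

The 3 doses were given 62.54, 32.94, 3.34 hours ago.
Total = 356·(1/2)^(62.54/17.6) + 356·(1/2)^(32.94/17.6) + 356·(1/2)^(3.34/17.6)
      = 30.323 + 97.285 + 312.12 ≈ 439.73 mg.

440 mg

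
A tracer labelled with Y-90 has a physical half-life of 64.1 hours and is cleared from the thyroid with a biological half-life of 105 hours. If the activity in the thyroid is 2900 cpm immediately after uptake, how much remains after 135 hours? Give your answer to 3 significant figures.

276 cpm

1/t_eff = 1/t_phys + 1/t_biol = 1/64.1 + 1/105 = 0.025124 per hour.
t_eff = 64.1 × 105 / (64.1 + 105) ≈ 39.802 hours.
Remaining = 2900 × (1/2)^(135/39.802) = 2900 × (1/2)^3.3918 ≈ 276.29 cpm.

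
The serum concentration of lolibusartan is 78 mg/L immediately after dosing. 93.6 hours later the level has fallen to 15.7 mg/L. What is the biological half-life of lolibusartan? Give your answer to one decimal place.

A/A₀ = 15.7/78 ≈ 0.20128.
n = log₂(4.9682) ≈ 2.3127 half-lives elapsed in 93.6 hours.
t½ = 93.6/2.3127 ≈ 40.472 hours.

40.5 hours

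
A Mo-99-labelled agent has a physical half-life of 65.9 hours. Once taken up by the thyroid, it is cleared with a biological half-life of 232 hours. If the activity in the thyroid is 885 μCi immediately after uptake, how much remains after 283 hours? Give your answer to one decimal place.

1/t_eff = 1/t_phys + 1/t_biol = 1/65.9 + 1/232 = 0.019485 per hour.
t_eff = 65.9 × 232 / (65.9 + 232) ≈ 51.322 hours.
Remaining = 885 × (1/2)^(283/51.322) = 885 × (1/2)^5.5142 ≈ 19.364 μCi.

19.4 μCi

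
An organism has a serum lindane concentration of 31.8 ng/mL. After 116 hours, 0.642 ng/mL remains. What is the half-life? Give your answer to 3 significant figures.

A/A₀ = 0.642/31.8 ≈ 0.020189.
n = log₂(49.533) ≈ 5.6303 half-lives elapsed in 116 hours.
t½ = 116/5.6303 ≈ 20.603 hours.

20.6 hours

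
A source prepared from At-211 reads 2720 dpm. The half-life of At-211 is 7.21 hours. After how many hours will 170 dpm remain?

28.84 hours

170/2720 = 1/16, so 4 half-lives have elapsed.
t = 4 × 7.21 = 28.84 hours.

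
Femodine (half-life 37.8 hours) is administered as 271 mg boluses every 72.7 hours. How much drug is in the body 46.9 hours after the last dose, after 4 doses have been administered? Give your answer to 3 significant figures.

The 4 doses were given 265, 192.3, 119.6, 46.9 hours ago.
Total = 271·(1/2)^(265/37.8) + 271·(1/2)^(192.3/37.8) + 271·(1/2)^(119.6/37.8) + 271·(1/2)^(46.9/37.8)
      = 2.1017 + 7.9715 + 30.235 + 114.68 ≈ 154.98 mg.

155 mg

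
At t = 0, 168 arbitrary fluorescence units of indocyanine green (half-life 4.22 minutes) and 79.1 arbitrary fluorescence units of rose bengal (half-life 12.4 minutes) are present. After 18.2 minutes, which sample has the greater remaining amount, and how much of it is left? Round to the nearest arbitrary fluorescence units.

indocyanine green: 168 × (1/2)^4.3128 ≈ 8.4533 arbitrary fluorescence units.
rose bengal: 79.1 × (1/2)^1.4677 ≈ 28.598 arbitrary fluorescence units.
Rose bengal has more remaining, at ≈ 28.598 arbitrary fluorescence units.

rose bengal, 29 arbitrary fluorescence units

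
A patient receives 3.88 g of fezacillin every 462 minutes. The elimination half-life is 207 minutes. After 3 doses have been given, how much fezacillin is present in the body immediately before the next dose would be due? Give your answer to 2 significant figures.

1.0 g

The 3 doses were given 1386, 924, 462 minutes ago.
Total = 3.88·(1/2)^(1386/207) + 3.88·(1/2)^(924/207) + 3.88·(1/2)^(462/207)
      = 0.037432 + 0.17583 + 0.82598 ≈ 1.0392 g.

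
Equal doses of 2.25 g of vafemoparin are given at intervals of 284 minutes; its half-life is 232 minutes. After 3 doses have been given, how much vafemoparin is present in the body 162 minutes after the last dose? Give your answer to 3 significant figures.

The 3 doses were given 730, 446, 162 minutes ago.
Total = 2.25·(1/2)^(730/232) + 2.25·(1/2)^(446/232) + 2.25·(1/2)^(162/232)
      = 0.25408 + 0.59358 + 1.3867 ≈ 2.2344 g.

2.23 g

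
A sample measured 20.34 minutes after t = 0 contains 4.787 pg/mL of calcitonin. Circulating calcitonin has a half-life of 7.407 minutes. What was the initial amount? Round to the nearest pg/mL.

Number of half-lives elapsed: n = 20.34/7.407 ≈ 2.7461.
A₀ = A × 2^n = 4.787 × 2^2.7461 = 4.787 × 6.7088 ≈ 32.115 pg/mL.

32 pg/mL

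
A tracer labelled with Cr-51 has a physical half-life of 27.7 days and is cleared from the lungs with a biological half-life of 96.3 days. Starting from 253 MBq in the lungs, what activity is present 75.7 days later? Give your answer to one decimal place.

1/t_eff = 1/t_phys + 1/t_biol = 1/27.7 + 1/96.3 = 0.046485 per day.
t_eff = 27.7 × 96.3 / (27.7 + 96.3) ≈ 21.512 days.
Remaining = 253 × (1/2)^(75.7/21.512) = 253 × (1/2)^3.5189 ≈ 22.071 MBq.

22.1 MBq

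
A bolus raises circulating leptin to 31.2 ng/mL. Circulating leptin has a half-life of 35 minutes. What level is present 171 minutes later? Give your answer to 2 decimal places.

1.06 ng/mL

Number of half-lives: n = 171/35 ≈ 4.8857.
Remaining = 31.2 × (1/2)^4.8857 = 31.2 × 0.033826 ≈ 1.0554 ng/mL.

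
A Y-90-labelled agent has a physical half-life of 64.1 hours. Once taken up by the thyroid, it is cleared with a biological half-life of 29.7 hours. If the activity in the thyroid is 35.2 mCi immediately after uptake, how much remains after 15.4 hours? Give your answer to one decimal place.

1/t_eff = 1/t_phys + 1/t_biol = 1/64.1 + 1/29.7 = 0.049271 per hour.
t_eff = 64.1 × 29.7 / (64.1 + 29.7) ≈ 20.296 hours.
Remaining = 35.2 × (1/2)^(15.4/20.296) = 35.2 × (1/2)^0.75877 ≈ 20.803 mCi.

20.8 mCi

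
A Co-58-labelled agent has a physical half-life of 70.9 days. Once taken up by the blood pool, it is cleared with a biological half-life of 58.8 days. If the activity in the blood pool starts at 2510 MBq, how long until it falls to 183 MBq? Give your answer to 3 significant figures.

1/t_eff = 1/t_phys + 1/t_biol = 1/70.9 + 1/58.8 = 0.031111 per day.
t_eff = 70.9 × 58.8 / (70.9 + 58.8) ≈ 32.143 days.
n = log₂(2510/183) ≈ 3.7778; t = 3.7778 × 32.143 ≈ 121.43 days.

121 days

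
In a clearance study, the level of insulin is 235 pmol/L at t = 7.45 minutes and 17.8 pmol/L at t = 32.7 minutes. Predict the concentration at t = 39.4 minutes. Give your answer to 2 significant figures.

Over Δt = 32.7 − 7.45 = 25.25 minutes, the level fell by a factor of 235/17.8 ≈ 13.202.
n = log₂(13.202) ≈ 3.7227 half-lives, so t½ = 25.25/3.7227 ≈ 6.7827 minutes.
From t = 32.7 to t = 39.4: 17.8 × (1/2)^((39.4−32.7)/6.7827) ≈ 8.9755 pmol/L.

9.0 pmol/L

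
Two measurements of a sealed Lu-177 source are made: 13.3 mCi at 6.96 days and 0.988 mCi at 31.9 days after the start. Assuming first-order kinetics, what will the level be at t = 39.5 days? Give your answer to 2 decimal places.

0.45 mCi

Over Δt = 31.9 − 6.96 = 24.94 days, the level fell by a factor of 13.3/0.988 ≈ 13.462.
n = log₂(13.462) ≈ 3.7508 half-lives, so t½ = 24.94/3.7508 ≈ 6.6493 days.
From t = 31.9 to t = 39.5: 0.988 × (1/2)^((39.5−31.9)/6.6493) ≈ 0.44739 mCi.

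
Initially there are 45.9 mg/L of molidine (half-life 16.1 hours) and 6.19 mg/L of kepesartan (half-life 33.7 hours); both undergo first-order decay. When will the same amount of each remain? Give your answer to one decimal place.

Set 45.9·(1/2)^(t/16.1) = 6.19·(1/2)^(t/33.7).
Taking log₂: log₂(45.9/6.19) = t·(1/16.1 − 1/33.7).
log₂(7.4152) = 2.8905; 1/16.1 − 1/33.7 = 0.032438.
t = 2.8905 / 0.032438 ≈ 89.107 hours.

89.1 hours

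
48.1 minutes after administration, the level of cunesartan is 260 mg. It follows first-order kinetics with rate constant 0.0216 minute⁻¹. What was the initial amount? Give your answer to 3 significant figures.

735 mg

t½ = ln 2 / k = 0.69315 / 0.0216 ≈ 32.09 minutes.
Number of half-lives elapsed: n = 48.1/32.09 ≈ 1.4989.
A₀ = A × 2^n = 260 × 2^1.4989 = 260 × 2.8263 ≈ 734.83 mg.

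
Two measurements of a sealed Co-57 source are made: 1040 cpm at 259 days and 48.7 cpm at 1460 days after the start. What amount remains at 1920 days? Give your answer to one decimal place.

Over Δt = 1460 − 259 = 1201 days, the level fell by a factor of 1040/48.7 ≈ 21.355.
n = log₂(21.355) ≈ 4.4165 half-lives, so t½ = 1201/4.4165 ≈ 271.93 days.
From t = 1460 to t = 1920: 48.7 × (1/2)^((1920−1460)/271.93) ≈ 15.077 cpm.

15.1 cpm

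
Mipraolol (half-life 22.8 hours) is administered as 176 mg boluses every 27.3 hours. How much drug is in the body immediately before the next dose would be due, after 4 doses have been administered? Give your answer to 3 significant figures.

The 4 doses were given 109.2, 81.9, 54.6, 27.3 hours ago.
Total = 176·(1/2)^(109.2/22.8) + 176·(1/2)^(81.9/22.8) + 176·(1/2)^(54.6/22.8) + 176·(1/2)^(27.3/22.8)
      = 6.3641 + 14.594 + 33.468 + 76.748 ≈ 131.17 mg.

131 mg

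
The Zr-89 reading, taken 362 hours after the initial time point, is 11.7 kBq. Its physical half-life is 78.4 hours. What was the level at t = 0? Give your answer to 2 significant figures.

290 kBq

Number of half-lives elapsed: n = 362/78.4 ≈ 4.6173.
A₀ = A × 2^n = 11.7 × 2^4.6173 = 11.7 × 24.545 ≈ 287.17 kBq.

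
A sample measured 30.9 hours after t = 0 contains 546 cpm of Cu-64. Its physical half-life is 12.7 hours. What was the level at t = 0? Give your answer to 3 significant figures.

2950 cpm

Number of half-lives elapsed: n = 30.9/12.7 ≈ 2.4331.
A₀ = A × 2^n = 546 × 2^2.4331 = 546 × 5.4004 ≈ 2948.6 cpm.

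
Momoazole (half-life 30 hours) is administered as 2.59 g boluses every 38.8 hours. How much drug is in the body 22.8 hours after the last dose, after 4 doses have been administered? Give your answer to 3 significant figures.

The 4 doses were given 139.2, 100.4, 61.6, 22.8 hours ago.
Total = 2.59·(1/2)^(139.2/30) + 2.59·(1/2)^(100.4/30) + 2.59·(1/2)^(61.6/30) + 2.59·(1/2)^(22.8/30)
      = 0.10388 + 0.2546 + 0.624 + 1.5294 ≈ 2.5119 g.

2.51 g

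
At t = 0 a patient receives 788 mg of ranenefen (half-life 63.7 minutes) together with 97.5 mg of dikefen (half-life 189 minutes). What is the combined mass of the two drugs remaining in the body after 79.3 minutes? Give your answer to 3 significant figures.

405 mg

ranenefen: 788 × (1/2)^(79.3/63.7) = 788 × (1/2)^1.2449 ≈ 332.49 mg.
dikefen: 97.5 × (1/2)^(79.3/189) = 97.5 × (1/2)^0.41958 ≈ 72.895 mg.
Total = 332.49 + 72.895 ≈ 405.38 mg.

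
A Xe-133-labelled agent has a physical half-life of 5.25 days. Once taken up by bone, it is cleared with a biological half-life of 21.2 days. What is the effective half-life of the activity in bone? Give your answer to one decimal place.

4.2 days

1/t_eff = 1/t_phys + 1/t_biol = 1/5.25 + 1/21.2 = 0.23765 per day.
t_eff = 5.25 × 21.2 / (5.25 + 21.2) ≈ 4.2079 days.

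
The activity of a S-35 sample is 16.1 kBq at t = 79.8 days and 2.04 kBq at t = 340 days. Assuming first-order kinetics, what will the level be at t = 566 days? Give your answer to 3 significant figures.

0.339 kBq

Over Δt = 340 − 79.8 = 260.2 days, the level fell by a factor of 16.1/2.04 ≈ 7.8922.
n = log₂(7.8922) ≈ 2.9804 half-lives, so t½ = 260.2/2.9804 ≈ 87.303 days.
From t = 340 to t = 566: 2.04 × (1/2)^((566−340)/87.303) ≈ 0.33912 kBq.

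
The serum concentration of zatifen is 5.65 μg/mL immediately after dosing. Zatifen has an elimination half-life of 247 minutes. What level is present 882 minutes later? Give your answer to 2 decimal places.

0.48 μg/mL

Number of half-lives: n = 882/247 ≈ 3.5709.
Remaining = 5.65 × (1/2)^3.5709 = 5.65 × 0.084152 ≈ 0.47546 μg/mL.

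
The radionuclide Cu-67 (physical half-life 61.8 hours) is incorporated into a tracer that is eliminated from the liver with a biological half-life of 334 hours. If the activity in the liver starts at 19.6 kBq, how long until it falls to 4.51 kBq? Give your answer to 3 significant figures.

1/t_eff = 1/t_phys + 1/t_biol = 1/61.8 + 1/334 = 0.019175 per hour.
t_eff = 61.8 × 334 / (61.8 + 334) ≈ 52.151 hours.
n = log₂(19.6/4.51) ≈ 2.1197; t = 2.1197 × 52.151 ≈ 110.54 hours.

111 hours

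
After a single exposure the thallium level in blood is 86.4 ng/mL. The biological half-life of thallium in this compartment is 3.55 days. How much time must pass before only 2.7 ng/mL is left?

2.7/86.4 = 1/32, so 5 half-lives have elapsed.
t = 5 × 3.55 = 17.75 days.

17.75 days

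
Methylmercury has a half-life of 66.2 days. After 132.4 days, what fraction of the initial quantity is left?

n = 132.4/66.2 ≈ 2 half-lives.
Fraction remaining = (1/2)^2 ≈ 0.25.

0.25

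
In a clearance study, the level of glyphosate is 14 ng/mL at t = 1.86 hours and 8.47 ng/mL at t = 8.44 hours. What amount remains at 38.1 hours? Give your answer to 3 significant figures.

0.879 ng/mL

Over Δt = 8.44 − 1.86 = 6.58 hours, the level fell by a factor of 14/8.47 ≈ 1.6529.
n = log₂(1.6529) ≈ 0.72499 half-lives, so t½ = 6.58/0.72499 ≈ 9.076 hours.
From t = 8.44 to t = 38.1: 8.47 × (1/2)^((38.1−8.44)/9.076) ≈ 0.87927 ng/mL.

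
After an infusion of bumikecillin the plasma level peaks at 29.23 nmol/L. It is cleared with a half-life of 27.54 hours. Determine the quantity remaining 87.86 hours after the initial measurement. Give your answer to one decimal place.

Number of half-lives: n = 87.86/27.54 ≈ 3.1903.
Remaining = 29.23 × (1/2)^3.1903 = 29.23 × 0.10956 ≈ 3.2023 nmol/L.

3.2 nmol/L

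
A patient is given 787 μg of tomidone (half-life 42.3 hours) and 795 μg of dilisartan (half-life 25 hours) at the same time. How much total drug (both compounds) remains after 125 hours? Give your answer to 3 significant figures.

126 μg

tomidone: 787 × (1/2)^(125/42.3) = 787 × (1/2)^2.9551 ≈ 101.49 μg.
dilisartan: 795 × (1/2)^(125/25) = 795 × (1/2)^5 ≈ 24.844 μg.
Total = 101.49 + 24.844 ≈ 126.33 μg.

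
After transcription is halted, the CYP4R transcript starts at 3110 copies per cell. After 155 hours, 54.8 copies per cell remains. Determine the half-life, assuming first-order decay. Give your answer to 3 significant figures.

A/A₀ = 54.8/3110 ≈ 0.017621.
n = log₂(56.752) ≈ 5.8266 half-lives elapsed in 155 hours.
t½ = 155/5.8266 ≈ 26.602 hours.

26.6 hours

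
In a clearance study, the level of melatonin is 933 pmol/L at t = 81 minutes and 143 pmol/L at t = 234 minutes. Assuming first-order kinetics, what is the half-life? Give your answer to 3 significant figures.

56.5 minutes

Over Δt = 234 − 81 = 153 minutes, the level fell by a factor of 933/143 ≈ 6.5245.
n = log₂(6.5245) ≈ 2.7059 half-lives, so t½ = 153/2.7059 ≈ 56.544 minutes.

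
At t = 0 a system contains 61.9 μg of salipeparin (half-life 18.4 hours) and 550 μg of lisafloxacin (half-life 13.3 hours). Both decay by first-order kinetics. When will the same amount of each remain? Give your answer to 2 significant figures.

Set 61.9·(1/2)^(t/18.4) = 550·(1/2)^(t/13.3).
Taking log₂: log₂(61.9/550) = t·(1/18.4 − 1/13.3).
log₂(0.11255) = -3.1514; 1/18.4 − 1/13.3 = -0.02084.
t = -3.1514 / -0.02084 ≈ 151.22 hours.

150 hours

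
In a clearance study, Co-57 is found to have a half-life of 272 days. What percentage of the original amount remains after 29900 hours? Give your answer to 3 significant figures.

29900 hours = 1245.83 days.
n = 1245.83/272 ≈ 4.5803 half-lives.
Fraction remaining = (1/2)^4.5803 ≈ 0.041802, i.e. 4.1802%.

4.18%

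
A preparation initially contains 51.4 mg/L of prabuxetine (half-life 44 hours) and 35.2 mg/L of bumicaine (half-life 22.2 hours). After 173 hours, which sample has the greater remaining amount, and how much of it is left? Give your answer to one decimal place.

prabuxetine, 3.4 mg/L

prabuxetine: 51.4 × (1/2)^3.9318 ≈ 3.368 mg/L.
bumicaine: 35.2 × (1/2)^7.7928 ≈ 0.15874 mg/L.
Prabuxetine has more remaining, at ≈ 3.368 mg/L.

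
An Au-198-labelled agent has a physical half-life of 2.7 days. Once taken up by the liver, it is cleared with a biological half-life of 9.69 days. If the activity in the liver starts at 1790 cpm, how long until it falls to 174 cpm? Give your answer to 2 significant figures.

7.1 days

1/t_eff = 1/t_phys + 1/t_biol = 1/2.7 + 1/9.69 = 0.47357 per day.
t_eff = 2.7 × 9.69 / (2.7 + 9.69) ≈ 2.1116 days.
n = log₂(1790/174) ≈ 3.3628; t = 3.3628 × 2.1116 ≈ 7.101 days.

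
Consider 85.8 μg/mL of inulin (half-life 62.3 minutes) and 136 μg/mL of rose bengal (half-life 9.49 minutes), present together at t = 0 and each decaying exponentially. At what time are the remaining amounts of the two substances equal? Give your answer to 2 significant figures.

Set 85.8·(1/2)^(t/62.3) = 136·(1/2)^(t/9.49).
Taking log₂: log₂(85.8/136) = t·(1/62.3 − 1/9.49).
log₂(0.63088) = -0.66456; 1/62.3 − 1/9.49 = -0.089323.
t = -0.66456 / -0.089323 ≈ 7.44 minutes.

7.4 minutes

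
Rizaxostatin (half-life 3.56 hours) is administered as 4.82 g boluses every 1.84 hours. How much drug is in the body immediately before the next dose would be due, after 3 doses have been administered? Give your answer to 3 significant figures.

The 3 doses were given 5.52, 3.68, 1.84 hours ago.
Total = 4.82·(1/2)^(5.52/3.56) + 4.82·(1/2)^(3.68/3.56) + 4.82·(1/2)^(1.84/3.56)
      = 1.6454 + 2.3543 + 3.3687 ≈ 7.3685 g.

7.37 g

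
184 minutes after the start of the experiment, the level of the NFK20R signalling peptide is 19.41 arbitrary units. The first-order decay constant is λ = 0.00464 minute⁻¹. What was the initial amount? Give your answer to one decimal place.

45.6 arbitrary units

t½ = ln 2 / λ = 0.69315 / 0.00464 ≈ 149.39 minutes.
Number of half-lives elapsed: n = 184/149.39 ≈ 1.2317.
A₀ = A × 2^n = 19.41 × 2^1.2317 = 19.41 × 2.3485 ≈ 45.584 arbitrary units.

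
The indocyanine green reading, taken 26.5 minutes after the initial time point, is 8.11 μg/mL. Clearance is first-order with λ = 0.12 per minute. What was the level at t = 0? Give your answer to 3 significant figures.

t½ = ln 2 / λ = 0.69315 / 0.12 ≈ 5.7762 minutes.
Number of half-lives elapsed: n = 26.5/5.7762 ≈ 4.5878.
A₀ = A × 2^n = 8.11 × 2^4.5878 = 8.11 × 24.047 ≈ 195.02 μg/mL.

195 μg/mL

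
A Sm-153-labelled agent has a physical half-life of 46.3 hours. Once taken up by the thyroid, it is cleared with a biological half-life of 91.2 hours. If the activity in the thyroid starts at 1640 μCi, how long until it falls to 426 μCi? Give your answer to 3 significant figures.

1/t_eff = 1/t_phys + 1/t_biol = 1/46.3 + 1/91.2 = 0.032563 per hour.
t_eff = 46.3 × 91.2 / (46.3 + 91.2) ≈ 30.71 hours.
n = log₂(1640/426) ≈ 1.9448; t = 1.9448 × 30.71 ≈ 59.723 hours.

59.7 hours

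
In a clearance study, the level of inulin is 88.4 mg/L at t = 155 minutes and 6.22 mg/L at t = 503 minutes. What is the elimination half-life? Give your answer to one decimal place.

Over Δt = 503 − 155 = 348 minutes, the level fell by a factor of 88.4/6.22 ≈ 14.212.
n = log₂(14.212) ≈ 3.8291 half-lives, so t½ = 348/3.8291 ≈ 90.884 minutes.

90.9 minutes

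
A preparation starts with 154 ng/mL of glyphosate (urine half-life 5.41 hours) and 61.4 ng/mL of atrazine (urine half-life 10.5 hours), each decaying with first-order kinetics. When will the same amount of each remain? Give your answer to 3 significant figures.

Set 154·(1/2)^(t/5.41) = 61.4·(1/2)^(t/10.5).
Taking log₂: log₂(154/61.4) = t·(1/5.41 − 1/10.5).
log₂(2.5081) = 1.3266; 1/5.41 − 1/10.5 = 0.089605.
t = 1.3266 / 0.089605 ≈ 14.805 hours.

14.8 hours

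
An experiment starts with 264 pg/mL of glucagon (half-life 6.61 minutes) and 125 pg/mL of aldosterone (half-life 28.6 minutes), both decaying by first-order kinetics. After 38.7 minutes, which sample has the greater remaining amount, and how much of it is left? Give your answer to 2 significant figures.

aldosterone, 49 pg/mL

glucagon: 264 × (1/2)^5.8548 ≈ 4.5619 pg/mL.
aldosterone: 125 × (1/2)^1.3531 ≈ 48.93 pg/mL.
Aldosterone has more remaining, at ≈ 48.93 pg/mL.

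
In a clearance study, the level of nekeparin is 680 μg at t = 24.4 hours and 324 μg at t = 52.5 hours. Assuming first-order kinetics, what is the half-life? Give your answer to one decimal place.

Over Δt = 52.5 − 24.4 = 28.1 hours, the level fell by a factor of 680/324 ≈ 2.0988.
n = log₂(2.0988) ≈ 1.0695 half-lives, so t½ = 28.1/1.0695 ≈ 26.273 hours.

26.3 hours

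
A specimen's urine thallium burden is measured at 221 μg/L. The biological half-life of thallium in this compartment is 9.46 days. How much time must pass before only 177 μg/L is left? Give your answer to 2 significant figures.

3.0 days

Fraction remaining = 177/221 ≈ 0.8009.
n = log₂(221/177) = ln(1.2486)/ln 2 ≈ 0.3203 half-lives.
t = n × t½ = 0.3203 × 9.46 ≈ 3.03 days.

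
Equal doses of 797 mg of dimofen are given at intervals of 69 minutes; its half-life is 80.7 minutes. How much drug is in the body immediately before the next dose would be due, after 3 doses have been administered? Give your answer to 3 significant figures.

819 mg

The 3 doses were given 207, 138, 69 minutes ago.
Total = 797·(1/2)^(207/80.7) + 797·(1/2)^(138/80.7) + 797·(1/2)^(69/80.7)
      = 134.68 + 243.6 + 440.63 ≈ 818.91 mg.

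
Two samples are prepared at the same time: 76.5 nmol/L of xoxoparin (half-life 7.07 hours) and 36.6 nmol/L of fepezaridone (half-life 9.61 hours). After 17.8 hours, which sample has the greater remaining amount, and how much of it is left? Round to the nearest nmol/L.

xoxoparin: 76.5 × (1/2)^2.5177 ≈ 13.359 nmol/L.
fepezaridone: 36.6 × (1/2)^1.8522 ≈ 10.137 nmol/L.
Xoxoparin has more remaining, at ≈ 13.359 nmol/L.

xoxoparin, 13 nmol/L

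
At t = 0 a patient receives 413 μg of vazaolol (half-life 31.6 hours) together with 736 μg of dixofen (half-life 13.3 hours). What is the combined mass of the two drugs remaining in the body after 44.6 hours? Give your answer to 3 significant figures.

vazaolol: 413 × (1/2)^(44.6/31.6) = 413 × (1/2)^1.4114 ≈ 155.27 μg.
dixofen: 736 × (1/2)^(44.6/13.3) = 736 × (1/2)^3.3534 ≈ 72.013 μg.
Total = 155.27 + 72.013 ≈ 227.28 μg.

227 μg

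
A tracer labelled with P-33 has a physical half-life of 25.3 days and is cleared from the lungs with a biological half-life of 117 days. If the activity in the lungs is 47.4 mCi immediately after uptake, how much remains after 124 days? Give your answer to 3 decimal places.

0.761 mCi

1/t_eff = 1/t_phys + 1/t_biol = 1/25.3 + 1/117 = 0.048073 per day.
t_eff = 25.3 × 117 / (25.3 + 117) ≈ 20.802 days.
Remaining = 47.4 × (1/2)^(124/20.802) = 47.4 × (1/2)^5.961 ≈ 0.76091 mCi.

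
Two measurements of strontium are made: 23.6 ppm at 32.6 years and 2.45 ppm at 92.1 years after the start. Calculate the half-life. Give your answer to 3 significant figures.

Over Δt = 92.1 − 32.6 = 59.5 years, the level fell by a factor of 23.6/2.45 ≈ 9.6327.
n = log₂(9.6327) ≈ 3.2679 half-lives, so t½ = 59.5/3.2679 ≈ 18.207 years.

18.2 years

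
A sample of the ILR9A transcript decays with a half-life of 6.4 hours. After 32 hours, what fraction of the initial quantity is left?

n = 32/6.4 ≈ 5 half-lives.
Fraction remaining = (1/2)^5 ≈ 0.03125.

0.03125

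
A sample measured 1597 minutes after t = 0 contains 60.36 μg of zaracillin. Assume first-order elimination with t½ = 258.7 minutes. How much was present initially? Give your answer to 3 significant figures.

Number of half-lives elapsed: n = 1597/258.7 ≈ 6.1732.
A₀ = A × 2^n = 60.36 × 2^6.1732 = 60.36 × 72.162 ≈ 4355.7 μg.

4360 μg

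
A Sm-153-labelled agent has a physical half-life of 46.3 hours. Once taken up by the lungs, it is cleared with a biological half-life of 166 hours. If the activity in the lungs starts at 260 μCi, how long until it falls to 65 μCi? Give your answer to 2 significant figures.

72 hours

1/t_eff = 1/t_phys + 1/t_biol = 1/46.3 + 1/166 = 0.027622 per hour.
t_eff = 46.3 × 166 / (46.3 + 166) ≈ 36.203 hours.
n = log₂(260/65) ≈ 2; t = 2 × 36.203 ≈ 72.405 hours.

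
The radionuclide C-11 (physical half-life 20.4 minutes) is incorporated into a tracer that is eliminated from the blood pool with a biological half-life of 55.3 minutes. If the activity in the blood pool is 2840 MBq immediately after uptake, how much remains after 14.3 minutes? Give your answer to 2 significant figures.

1500 MBq

1/t_eff = 1/t_phys + 1/t_biol = 1/20.4 + 1/55.3 = 0.067103 per minute.
t_eff = 20.4 × 55.3 / (20.4 + 55.3) ≈ 14.903 minutes.
Remaining = 2840 × (1/2)^(14.3/14.903) = 2840 × (1/2)^0.95957 ≈ 1460.4 MBq.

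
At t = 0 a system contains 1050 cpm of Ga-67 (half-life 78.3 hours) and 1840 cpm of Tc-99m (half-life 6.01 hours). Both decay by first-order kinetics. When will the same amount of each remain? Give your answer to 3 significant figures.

Set 1050·(1/2)^(t/78.3) = 1840·(1/2)^(t/6.01).
Taking log₂: log₂(1050/1840) = t·(1/78.3 − 1/6.01).
log₂(0.57065) = -0.80932; 1/78.3 − 1/6.01 = -0.15362.
t = -0.80932 / -0.15362 ≈ 5.2684 hours.

5.27 hours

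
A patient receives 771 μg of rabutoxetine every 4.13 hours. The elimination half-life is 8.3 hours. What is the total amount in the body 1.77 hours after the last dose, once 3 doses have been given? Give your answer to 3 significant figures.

The 3 doses were given 10.03, 5.9, 1.77 hours ago.
Total = 771·(1/2)^(10.03/8.3) + 771·(1/2)^(5.9/8.3) + 771·(1/2)^(1.77/8.3)
      = 333.64 + 471.05 + 665.06 ≈ 1469.8 μg.

1470 μg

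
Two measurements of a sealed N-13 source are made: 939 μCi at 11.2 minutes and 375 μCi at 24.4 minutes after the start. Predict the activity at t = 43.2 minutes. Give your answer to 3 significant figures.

Over Δt = 24.4 − 11.2 = 13.2 minutes, the level fell by a factor of 939/375 ≈ 2.504.
n = log₂(2.504) ≈ 1.3242 half-lives, so t½ = 13.2/1.3242 ≈ 9.968 minutes.
From t = 24.4 to t = 43.2: 375 × (1/2)^((43.2−24.4)/9.968) ≈ 101.46 μCi.

101 μCi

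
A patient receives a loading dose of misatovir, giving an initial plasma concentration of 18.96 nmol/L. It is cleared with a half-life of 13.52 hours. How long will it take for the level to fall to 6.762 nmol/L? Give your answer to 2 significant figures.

Fraction remaining = 6.762/18.96 ≈ 0.35665.
n = log₂(18.96/6.762) = ln(2.8039)/ln 2 ≈ 1.4874 half-lives.
t = n × t½ = 1.4874 × 13.52 ≈ 20.11 hours.

20 hours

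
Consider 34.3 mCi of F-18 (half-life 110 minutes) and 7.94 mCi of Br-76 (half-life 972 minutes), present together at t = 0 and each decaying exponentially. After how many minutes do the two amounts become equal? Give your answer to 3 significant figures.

Set 34.3·(1/2)^(t/110) = 7.94·(1/2)^(t/972).
Taking log₂: log₂(34.3/7.94) = t·(1/110 − 1/972).
log₂(4.3199) = 2.111; 1/110 − 1/972 = 0.0080621.
t = 2.111 / 0.0080621 ≈ 261.84 minutes.

262 minutes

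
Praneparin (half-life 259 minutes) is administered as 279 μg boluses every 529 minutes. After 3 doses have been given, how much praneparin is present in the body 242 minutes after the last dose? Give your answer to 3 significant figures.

The 3 doses were given 1300, 771, 242 minutes ago.
Total = 279·(1/2)^(1300/259) + 279·(1/2)^(771/259) + 279·(1/2)^(242/259)
      = 8.6029 + 35.44 + 145.99 ≈ 190.04 μg.

190 μg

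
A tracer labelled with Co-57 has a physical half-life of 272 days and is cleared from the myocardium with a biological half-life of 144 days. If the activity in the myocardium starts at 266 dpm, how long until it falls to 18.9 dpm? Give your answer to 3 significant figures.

1/t_eff = 1/t_phys + 1/t_biol = 1/272 + 1/144 = 0.010621 per day.
t_eff = 272 × 144 / (272 + 144) ≈ 94.154 days.
n = log₂(266/18.9) ≈ 3.815; t = 3.815 × 94.154 ≈ 359.19 days.

359 days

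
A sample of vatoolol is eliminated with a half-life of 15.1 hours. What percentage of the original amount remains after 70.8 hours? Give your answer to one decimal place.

3.9%

n = 70.8/15.1 ≈ 4.6887 half-lives.
Fraction remaining = (1/2)^4.6887 ≈ 0.038775, i.e. 3.8775%.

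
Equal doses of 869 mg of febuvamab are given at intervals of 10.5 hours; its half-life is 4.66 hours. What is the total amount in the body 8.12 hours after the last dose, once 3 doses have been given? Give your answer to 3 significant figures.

The 3 doses were given 29.12, 18.62, 8.12 hours ago.
Total = 869·(1/2)^(29.12/4.66) + 869·(1/2)^(18.62/4.66) + 869·(1/2)^(8.12/4.66)
      = 11.426 + 54.474 + 259.7 ≈ 325.6 mg.

326 mg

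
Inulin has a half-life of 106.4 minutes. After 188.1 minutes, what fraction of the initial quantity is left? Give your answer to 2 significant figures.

n = 188.1/106.4 ≈ 1.7679 half-lives.
Fraction remaining = (1/2)^1.7679 ≈ 0.29364.

0.29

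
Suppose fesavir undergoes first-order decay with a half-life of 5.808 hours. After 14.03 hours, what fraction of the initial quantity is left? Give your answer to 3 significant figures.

0.187

n = 14.03/5.808 ≈ 2.4156 half-lives.
Fraction remaining = (1/2)^2.4156 ≈ 0.18742.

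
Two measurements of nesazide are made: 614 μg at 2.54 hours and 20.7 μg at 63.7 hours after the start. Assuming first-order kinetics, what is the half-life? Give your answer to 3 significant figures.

Over Δt = 63.7 − 2.54 = 61.16 hours, the level fell by a factor of 614/20.7 ≈ 29.662.
n = log₂(29.662) ≈ 4.8905 half-lives, so t½ = 61.16/4.8905 ≈ 12.506 hours.

12.5 hours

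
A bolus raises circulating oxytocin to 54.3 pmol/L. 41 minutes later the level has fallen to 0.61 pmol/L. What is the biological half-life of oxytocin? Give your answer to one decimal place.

6.3 minutes

A/A₀ = 0.61/54.3 ≈ 0.011234.
n = log₂(89.016) ≈ 6.476 half-lives elapsed in 41 minutes.
t½ = 41/6.476 ≈ 6.3311 minutes.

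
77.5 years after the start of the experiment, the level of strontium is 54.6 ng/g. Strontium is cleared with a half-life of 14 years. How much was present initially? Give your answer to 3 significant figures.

2530 ng/g

Number of half-lives elapsed: n = 77.5/14 ≈ 5.5357.
A₀ = A × 2^n = 54.6 × 2^5.5357 = 54.6 × 46.389 ≈ 2532.8 ng/g.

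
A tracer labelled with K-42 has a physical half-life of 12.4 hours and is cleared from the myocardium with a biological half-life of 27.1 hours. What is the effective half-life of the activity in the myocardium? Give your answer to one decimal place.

8.5 hours

1/t_eff = 1/t_phys + 1/t_biol = 1/12.4 + 1/27.1 = 0.11755 per hour.
t_eff = 12.4 × 27.1 / (12.4 + 27.1) ≈ 8.5073 hours.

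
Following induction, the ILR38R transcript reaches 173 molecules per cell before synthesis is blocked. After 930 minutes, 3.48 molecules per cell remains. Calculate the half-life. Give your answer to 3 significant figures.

A/A₀ = 3.48/173 ≈ 0.020116.
n = log₂(49.713) ≈ 5.6355 half-lives elapsed in 930 minutes.
t½ = 930/5.6355 ≈ 165.02 minutes.

165 minutes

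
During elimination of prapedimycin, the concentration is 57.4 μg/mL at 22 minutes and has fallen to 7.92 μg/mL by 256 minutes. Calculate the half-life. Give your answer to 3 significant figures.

81.9 minutes

Over Δt = 256 − 22 = 234 minutes, the level fell by a factor of 57.4/7.92 ≈ 7.2475.
n = log₂(7.2475) ≈ 2.8575 half-lives, so t½ = 234/2.8575 ≈ 81.89 minutes.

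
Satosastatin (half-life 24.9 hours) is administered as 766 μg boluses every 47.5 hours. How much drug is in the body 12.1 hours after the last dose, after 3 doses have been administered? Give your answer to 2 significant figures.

The 3 doses were given 107.1, 59.6, 12.1 hours ago.
Total = 766·(1/2)^(107.1/24.9) + 766·(1/2)^(59.6/24.9) + 766·(1/2)^(12.1/24.9)
      = 38.854 + 145.78 + 546.95 ≈ 731.58 μg.

730 μg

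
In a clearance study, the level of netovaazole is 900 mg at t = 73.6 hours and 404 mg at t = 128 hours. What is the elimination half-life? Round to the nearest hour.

47 hours

Over Δt = 128 − 73.6 = 54.4 hours, the level fell by a factor of 900/404 ≈ 2.2277.
n = log₂(2.2277) ≈ 1.1556 half-lives, so t½ = 54.4/1.1556 ≈ 47.076 hours.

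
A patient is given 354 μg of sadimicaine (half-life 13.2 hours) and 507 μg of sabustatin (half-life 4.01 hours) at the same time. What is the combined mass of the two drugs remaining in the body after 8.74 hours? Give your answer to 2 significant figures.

340 μg

sadimicaine: 354 × (1/2)^(8.74/13.2) = 354 × (1/2)^0.66212 ≈ 223.71 μg.
sabustatin: 507 × (1/2)^(8.74/4.01) = 507 × (1/2)^2.1796 ≈ 111.92 μg.
Total = 223.71 + 111.92 ≈ 335.63 μg.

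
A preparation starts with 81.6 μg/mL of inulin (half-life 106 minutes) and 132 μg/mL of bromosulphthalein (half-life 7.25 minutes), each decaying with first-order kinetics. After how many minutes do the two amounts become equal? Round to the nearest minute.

5 minutes

Set 81.6·(1/2)^(t/106) = 132·(1/2)^(t/7.25).
Taking log₂: log₂(81.6/132) = t·(1/106 − 1/7.25).
log₂(0.61818) = -0.6939; 1/106 − 1/7.25 = -0.1285.
t = -0.6939 / -0.1285 ≈ 5.4001 minutes.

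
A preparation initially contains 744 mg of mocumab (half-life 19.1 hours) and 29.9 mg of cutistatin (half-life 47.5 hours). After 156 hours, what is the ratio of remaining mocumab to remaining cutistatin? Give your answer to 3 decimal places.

0.843

mocumab: 744 × (1/2)^(156/19.1) = 744 × (1/2)^8.1675 ≈ 2.5876 mg.
cutistatin: 29.9 × (1/2)^(156/47.5) = 29.9 × (1/2)^3.2842 ≈ 3.0692 mg.
Ratio ≈ 2.5876 / 3.0692 ≈ 0.84309.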